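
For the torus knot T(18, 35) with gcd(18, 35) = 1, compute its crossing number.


For a torus knot T(p, q) with gcd(p,q)=1,
the crossing number is min(p*(q-1), q*(p-1)).
p*(q-1) = 18*34 = 612
q*(p-1) = 35*17 = 595
min(612, 595) = 595

595


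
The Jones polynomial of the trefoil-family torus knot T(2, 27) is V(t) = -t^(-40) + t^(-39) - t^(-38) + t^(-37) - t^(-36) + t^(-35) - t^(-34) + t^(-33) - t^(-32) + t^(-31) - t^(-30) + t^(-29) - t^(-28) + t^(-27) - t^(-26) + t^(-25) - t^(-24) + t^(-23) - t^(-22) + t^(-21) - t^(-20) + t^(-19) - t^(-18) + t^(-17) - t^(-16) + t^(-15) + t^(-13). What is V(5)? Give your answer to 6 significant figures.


Substituting t = 5 into V(t) = -t^(-40) + t^(-39) - t^(-38) + t^(-37) - t^(-36) + t^(-35) - t^(-34) + t^(-33) - t^(-32) + t^(-31) - t^(-30) + t^(-29) - t^(-28) + t^(-27) - t^(-26) + t^(-25) - t^(-24) + t^(-23) - t^(-22) + t^(-21) - t^(-20) + t^(-19) - t^(-18) + t^(-17) - t^(-16) + t^(-15) + t^(-13):
  (-)t^(-40) = -1.09951e-28
  (+)t^(-39) = 5.49756e-28
  (-)t^(-38) = -2.74878e-27
  (+)t^(-37) = 1.37439e-26
  (-)t^(-36) = -6.87195e-26
  (+)t^(-35) = 3.43597e-25
  (-)t^(-34) = -1.71799e-24
  (+)t^(-33) = 8.58993e-24
  (-)t^(-32) = -4.29497e-23
  (+)t^(-31) = 2.14748e-22
  (-)t^(-30) = -1.07374e-21
  (+)t^(-29) = 5.36871e-21
  (-)t^(-28) = -2.68435e-20
  (+)t^(-27) = 1.34218e-19
  (-)t^(-26) = -6.71089e-19
  (+)t^(-25) = 3.35544e-18
  (-)t^(-24) = -1.67772e-17
  (+)t^(-23) = 8.38861e-17
  (-)t^(-22) = -4.1943e-16
  (+)t^(-21) = 2.09715e-15
  (-)t^(-20) = -1.04858e-14
  (+)t^(-19) = 5.24288e-14
  (-)t^(-18) = -2.62144e-13
  (+)t^(-17) = 1.31072e-12
  (-)t^(-16) = -6.5536e-12
  (+)t^(-15) = 3.2768e-11
  (+)t^(-13) = 8.192e-10
Sum = (-1.09951e-28) + (5.49756e-28) + (-2.74878e-27) + (1.37439e-26) + (-6.87195e-26) + (3.43597e-25) + (-1.71799e-24) + (8.58993e-24) + (-4.29497e-23) + (2.14748e-22) + (-1.07374e-21) + (5.36871e-21) + (-2.68435e-20) + (1.34218e-19) + (-6.71089e-19) + (3.35544e-18) + (-1.67772e-17) + (8.38861e-17) + (-4.1943e-16) + (2.09715e-15) + (-1.04858e-14) + (5.24288e-14) + (-2.62144e-13) + (1.31072e-12) + (-6.5536e-12) + (3.2768e-11) + (8.192e-10)
= 8.465066667e-10
Rounded to 6 significant figures: 8.46507e-10

8.46507e-10


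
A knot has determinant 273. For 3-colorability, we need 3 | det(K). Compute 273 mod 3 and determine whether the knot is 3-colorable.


Step 1: A knot is p-colorable if and only if p divides its determinant.
Step 2: Compute 273 mod 3.
273 = 91 * 3 + 0
Step 3: 273 mod 3 = 0
Step 4: The knot is 3-colorable: yes

0


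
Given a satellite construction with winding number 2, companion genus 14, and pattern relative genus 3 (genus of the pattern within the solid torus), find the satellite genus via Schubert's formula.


Schubert: g(satellite) = g_rel(pattern) + |winding| * g(companion),
where g_rel(pattern) is the genus of the pattern relative to the solid torus.
= 3 + 2 * 14
= 3 + 28 = 31

31


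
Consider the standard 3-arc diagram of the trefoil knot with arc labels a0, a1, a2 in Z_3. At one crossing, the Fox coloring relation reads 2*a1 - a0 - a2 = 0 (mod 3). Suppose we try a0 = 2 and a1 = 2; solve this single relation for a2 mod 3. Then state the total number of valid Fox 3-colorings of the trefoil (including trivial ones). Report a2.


Step 1: Apply the given crossing relation 2*a1 - a0 - a2 = 0 (mod 3).
  a2 = 2*a1 - a0 mod 3
  a2 = 2*2 - 2 mod 3
  a2 = 4 - 2 mod 3
  a2 = 2 mod 3 = 2
Step 2: The trefoil has determinant 3.
  Number of Fox p-colorings (p prime) is p^2 if p = 3, else p.
  Since p = 3 divides det = 3, the trefoil is 3-colorable.
  (Indeed for p = 3 any choice of a0, a1 extends to a valid coloring; the trial (a0, a1, a2) = (2, 2, 2) satisfies all three crossing relations.)
  Total colorings = 3^2 = 9
Step 3: a2 = 2, total Fox 3-colorings = 9

2


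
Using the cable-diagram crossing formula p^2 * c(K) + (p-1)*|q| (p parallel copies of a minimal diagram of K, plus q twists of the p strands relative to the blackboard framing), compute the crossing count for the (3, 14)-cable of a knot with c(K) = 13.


Step 1: Each of the c(K) crossings of the companion diagram becomes p*p = p^2 crossings among the p parallel strands, and each of the |q| twists s_1 s_2 ... s_(p-1) adds (p-1) crossings.
  Crossings = p^2 * c(K) + (p-1)*|q|
Step 2: = 3^2 * 13 + (3-1)*14
Step 3: = 9*13 + 2*14
Step 4: = 117 + 28 = 145

145


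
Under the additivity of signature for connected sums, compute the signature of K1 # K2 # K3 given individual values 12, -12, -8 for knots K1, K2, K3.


The signature is additive under connected sum.
signature(K1 # K2 # K3) = (12) + (-12) + (-8)
= -8

-8


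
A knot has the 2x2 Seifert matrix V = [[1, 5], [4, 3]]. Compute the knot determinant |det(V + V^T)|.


Step 1: Form V + V^T where V = [[1, 5], [4, 3]]
  V^T = [[1, 4], [5, 3]]
  V + V^T = [[2, 9], [9, 6]]
Step 2: det(V + V^T) = 2*6 - 9*9
  = 12 - 81 = -69
Step 3: Knot determinant = |det(V + V^T)| = |-69| = 69

69


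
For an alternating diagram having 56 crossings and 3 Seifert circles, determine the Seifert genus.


For alternating knots, g = (c - s + 1)/2.
= (56 - 3 + 1)/2
= 54/2 = 27

27


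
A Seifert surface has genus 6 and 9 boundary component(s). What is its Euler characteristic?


chi = 2 - 2g - b
= 2 - 2*6 - 9
= 2 - 12 - 9 = -19

-19


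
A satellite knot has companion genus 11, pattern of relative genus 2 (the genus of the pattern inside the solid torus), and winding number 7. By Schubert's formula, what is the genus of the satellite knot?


Schubert: g(satellite) = g_rel(pattern) + |winding| * g(companion),
where g_rel(pattern) is the genus of the pattern relative to the solid torus.
= 2 + 7 * 11
= 2 + 77 = 79

79


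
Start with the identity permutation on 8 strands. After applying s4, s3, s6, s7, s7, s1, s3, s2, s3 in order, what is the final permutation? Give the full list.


Starting with identity [1, 2, 3, 4, 5, 6, 7, 8].
Apply generators in sequence:
  After s4: [1, 2, 3, 5, 4, 6, 7, 8]
  After s3: [1, 2, 5, 3, 4, 6, 7, 8]
  After s6: [1, 2, 5, 3, 4, 7, 6, 8]
  After s7: [1, 2, 5, 3, 4, 7, 8, 6]
  After s7: [1, 2, 5, 3, 4, 7, 6, 8]
  After s1: [2, 1, 5, 3, 4, 7, 6, 8]
  After s3: [2, 1, 3, 5, 4, 7, 6, 8]
  After s2: [2, 3, 1, 5, 4, 7, 6, 8]
  After s3: [2, 3, 5, 1, 4, 7, 6, 8]
Final permutation: [2, 3, 5, 1, 4, 7, 6, 8]

[2, 3, 5, 1, 4, 7, 6, 8]


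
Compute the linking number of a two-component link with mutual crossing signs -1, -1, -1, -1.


Step 1: Count positive crossings: 0
Step 2: Count negative crossings: 4
Step 3: Sum of signs = 0 - 4 = -4
Step 4: Linking number = sum/2 = -4/2 = -2

-2


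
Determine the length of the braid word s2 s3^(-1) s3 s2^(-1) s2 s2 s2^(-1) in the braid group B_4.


The word length counts the number of generators (including inverses).
Listing each generator: s2, s3^(-1), s3, s2^(-1), s2, s2, s2^(-1)
There are 7 generators in this braid word.

7


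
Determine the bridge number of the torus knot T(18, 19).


The bridge number of T(p,q) is min(p,q).
min(18, 19) = 18

18


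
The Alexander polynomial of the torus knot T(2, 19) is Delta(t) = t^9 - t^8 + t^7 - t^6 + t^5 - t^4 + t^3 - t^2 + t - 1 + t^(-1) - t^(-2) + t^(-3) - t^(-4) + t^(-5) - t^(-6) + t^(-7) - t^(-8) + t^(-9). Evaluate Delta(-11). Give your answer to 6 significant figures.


Substituting t = -11 into Delta(t) = t^9 - t^8 + t^7 - t^6 + t^5 - t^4 + t^3 - t^2 + t - 1 + t^(-1) - t^(-2) + t^(-3) - t^(-4) + t^(-5) - t^(-6) + t^(-7) - t^(-8) + t^(-9):
Term values: (-2357947691) + (-214358881) + (-19487171) + (-1771561) + (-161051) + (-14641) + (-1331) + (-121) + (-11) + (-1) + (-0.0909091) + (-0.00826446) + (-0.000751315) + (-6.83013e-05) + (-6.20921e-06) + (-5.64474e-07) + (-5.13158e-08) + (-4.66507e-09) + (-4.24098e-10)
Sum = -2593742460
Rounded to 6 significant figures: -2.59374e+09

-2.59374e+09


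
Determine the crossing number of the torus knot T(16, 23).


For a torus knot T(p, q) with gcd(p,q)=1,
the crossing number is min(p*(q-1), q*(p-1)).
p*(q-1) = 16*22 = 352
q*(p-1) = 23*15 = 345
min(352, 345) = 345

345


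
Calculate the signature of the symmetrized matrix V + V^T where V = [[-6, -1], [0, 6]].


Step 1: V + V^T = [[-12, -1], [-1, 12]]
Step 2: trace = 0, det = -145
Step 3: Discriminant = 0^2 - 4*(-145) = 580
Step 4: Eigenvalues: 12.0416, -12.0416
Step 5: Signature = (# positive eigenvalues) - (# negative eigenvalues) = 0

0


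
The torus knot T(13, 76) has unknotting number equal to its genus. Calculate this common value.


For a torus knot T(p,q), both the unknotting number and genus equal (p-1)(q-1)/2.
= (13-1)(76-1)/2
= 12*75/2
= 900/2 = 450

450


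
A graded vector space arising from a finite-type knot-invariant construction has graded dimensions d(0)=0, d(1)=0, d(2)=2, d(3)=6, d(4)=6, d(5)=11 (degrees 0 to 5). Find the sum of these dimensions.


Total dimension = d(0) + d(1) + ... + d(5)
= 0 + 0 + 2 + 6 + 6 + 11
= 25

25


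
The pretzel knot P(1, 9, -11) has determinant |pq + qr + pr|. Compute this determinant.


Step 1: Compute pq + qr + pr.
pq = 1*9 = 9
qr = 9*(-11) = -99
pr = 1*(-11) = -11
pq + qr + pr = 9 + (-99) + (-11) = -101
Step 2: Take absolute value.
det(P(1,9,-11)) = |-101| = 101

101


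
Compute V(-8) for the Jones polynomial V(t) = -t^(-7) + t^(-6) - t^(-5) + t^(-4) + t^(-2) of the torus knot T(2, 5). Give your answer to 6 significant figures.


Substituting t = -8 into V(t) = -t^(-7) + t^(-6) - t^(-5) + t^(-4) + t^(-2):
  (-)t^(-7) = 4.76837e-07
  (+)t^(-6) = 3.8147e-06
  (-)t^(-5) = 3.05176e-05
  (+)t^(-4) = 0.000244141
  (+)t^(-2) = 0.015625
Sum = (4.76837e-07) + (3.8147e-06) + (3.05176e-05) + (0.000244141) + (0.015625)
= 0.01590394974
Rounded to 6 significant figures: 0.0159039

0.0159039


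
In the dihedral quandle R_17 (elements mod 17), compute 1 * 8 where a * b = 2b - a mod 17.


1 * 8 = 2*8 - 1 mod 17
= 16 - 1 mod 17
= 15 mod 17 = 15

15


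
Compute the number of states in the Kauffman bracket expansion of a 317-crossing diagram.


Each crossing contributes 2 choices (A-smoothing or B-smoothing).
Total states = 2^317 = 266998379490113760299377713271194014325338065294581596243380200977777465722580068752870260867072

266998379490113760299377713271194014325338065294581596243380200977777465722580068752870260867072


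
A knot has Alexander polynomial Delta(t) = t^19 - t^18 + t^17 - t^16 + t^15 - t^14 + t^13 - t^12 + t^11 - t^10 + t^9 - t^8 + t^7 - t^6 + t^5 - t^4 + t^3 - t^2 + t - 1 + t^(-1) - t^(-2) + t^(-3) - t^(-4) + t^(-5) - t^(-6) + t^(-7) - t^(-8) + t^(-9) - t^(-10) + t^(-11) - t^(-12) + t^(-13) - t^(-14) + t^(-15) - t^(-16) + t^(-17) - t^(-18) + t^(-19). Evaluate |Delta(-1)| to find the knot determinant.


Step 1: The polynomial has 39 terms with alternating signs, exponents from 19 down to -19.
Step 2: Substitute t = -1. The i-th term has coefficient (-1)^i and exponent (m-i),
  so its value is (-1)^i * (-1)^(m-i) = (-1)^m = -1 for every i.
Step 3: All 39 terms equal -1, so Delta(-1) = 39 * (-1) = -39
Step 4: |Delta(-1)| = 39

39


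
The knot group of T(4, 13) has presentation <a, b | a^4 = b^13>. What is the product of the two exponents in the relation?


The relation is a^4 = b^13.
Product of exponents = 4 * 13
= 52

52


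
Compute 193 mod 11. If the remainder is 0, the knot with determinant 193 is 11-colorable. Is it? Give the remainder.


Step 1: A knot is p-colorable if and only if p divides its determinant.
Step 2: Compute 193 mod 11.
193 = 17 * 11 + 6
Step 3: 193 mod 11 = 6
Step 4: The knot is 11-colorable: no

6


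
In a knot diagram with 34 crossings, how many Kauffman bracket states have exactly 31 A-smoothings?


We choose which 31 of 34 crossings get A-smoothings.
C(34, 31) = 34! / (31! * 3!)
= 5984

5984


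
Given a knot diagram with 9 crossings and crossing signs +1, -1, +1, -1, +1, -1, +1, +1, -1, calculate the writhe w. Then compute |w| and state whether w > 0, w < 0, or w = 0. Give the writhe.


Step 1: Count positive crossings (+1).
Positive crossings: 5
Step 2: Count negative crossings (-1).
Negative crossings: 4
Step 3: Writhe = (positive) - (negative)
w = 5 - 4 = 1
Step 4: |w| = 1, and w is positive

1


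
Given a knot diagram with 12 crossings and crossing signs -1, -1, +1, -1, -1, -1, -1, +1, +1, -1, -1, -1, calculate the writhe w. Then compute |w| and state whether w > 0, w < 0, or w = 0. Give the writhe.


Step 1: Count positive crossings (+1).
Positive crossings: 3
Step 2: Count negative crossings (-1).
Negative crossings: 9
Step 3: Writhe = (positive) - (negative)
w = 3 - 9 = -6
Step 4: |w| = 6, and w is negative

-6


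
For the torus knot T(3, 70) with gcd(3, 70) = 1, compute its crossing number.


For a torus knot T(p, q) with gcd(p,q)=1,
the crossing number is min(p*(q-1), q*(p-1)).
p*(q-1) = 3*69 = 207
q*(p-1) = 70*2 = 140
min(207, 140) = 140

140


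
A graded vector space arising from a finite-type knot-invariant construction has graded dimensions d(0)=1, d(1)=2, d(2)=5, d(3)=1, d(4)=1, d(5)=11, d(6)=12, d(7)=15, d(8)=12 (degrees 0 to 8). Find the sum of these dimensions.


Total dimension = d(0) + d(1) + ... + d(8)
= 1 + 2 + 5 + 1 + 1 + 11 + 12 + 15 + 12
= 60

60


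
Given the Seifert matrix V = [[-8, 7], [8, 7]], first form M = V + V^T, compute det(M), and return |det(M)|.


Step 1: Form V + V^T where V = [[-8, 7], [8, 7]]
  V^T = [[-8, 8], [7, 7]]
  V + V^T = [[-16, 15], [15, 14]]
Step 2: det(V + V^T) = (-16)*14 - 15*15
  = -224 - 225 = -449
Step 3: Knot determinant = |det(V + V^T)| = |-449| = 449

449


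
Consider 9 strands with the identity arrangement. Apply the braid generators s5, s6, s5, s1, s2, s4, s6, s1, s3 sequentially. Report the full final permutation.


Starting with identity [1, 2, 3, 4, 5, 6, 7, 8, 9].
Apply generators in sequence:
  After s5: [1, 2, 3, 4, 6, 5, 7, 8, 9]
  After s6: [1, 2, 3, 4, 6, 7, 5, 8, 9]
  After s5: [1, 2, 3, 4, 7, 6, 5, 8, 9]
  After s1: [2, 1, 3, 4, 7, 6, 5, 8, 9]
  After s2: [2, 3, 1, 4, 7, 6, 5, 8, 9]
  After s4: [2, 3, 1, 7, 4, 6, 5, 8, 9]
  After s6: [2, 3, 1, 7, 4, 5, 6, 8, 9]
  After s1: [3, 2, 1, 7, 4, 5, 6, 8, 9]
  After s3: [3, 2, 7, 1, 4, 5, 6, 8, 9]
Final permutation: [3, 2, 7, 1, 4, 5, 6, 8, 9]

[3, 2, 7, 1, 4, 5, 6, 8, 9]


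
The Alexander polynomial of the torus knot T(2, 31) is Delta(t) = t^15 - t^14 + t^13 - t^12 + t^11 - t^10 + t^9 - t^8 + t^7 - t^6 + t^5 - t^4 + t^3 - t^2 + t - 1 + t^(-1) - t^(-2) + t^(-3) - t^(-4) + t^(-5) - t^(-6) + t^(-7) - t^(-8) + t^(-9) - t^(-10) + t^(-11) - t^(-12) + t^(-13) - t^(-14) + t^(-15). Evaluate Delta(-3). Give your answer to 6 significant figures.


Substituting t = -3 into Delta(t) = t^15 - t^14 + t^13 - t^12 + t^11 - t^10 + t^9 - t^8 + t^7 - t^6 + t^5 - t^4 + t^3 - t^2 + t - 1 + t^(-1) - t^(-2) + t^(-3) - t^(-4) + t^(-5) - t^(-6) + t^(-7) - t^(-8) + t^(-9) - t^(-10) + t^(-11) - t^(-12) + t^(-13) - t^(-14) + t^(-15):
Term values: (-14348907) + (-4782969) + (-1594323) + (-531441) + (-177147) + (-59049) + (-19683) + (-6561) + (-2187) + (-729) + (-243) + (-81) + (-27) + (-9) + (-3) + (-1) + (-0.333333) + (-0.111111) + (-0.037037) + (-0.0123457) + (-0.00411523) + (-0.00137174) + (-0.000457247) + (-0.000152416) + (-5.08053e-05) + (-1.69351e-05) + (-5.64503e-06) + (-1.88168e-06) + (-6.27225e-07) + (-2.09075e-07) + (-6.96917e-08)
Sum = -21523360.5
Rounded to 6 significant figures: -2.15234e+07

-2.15234e+07


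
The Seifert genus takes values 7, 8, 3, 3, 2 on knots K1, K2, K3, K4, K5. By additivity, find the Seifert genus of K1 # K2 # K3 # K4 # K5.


The Seifert genus is additive under connected sum.
Seifert genus(K1 # K2 # K3 # K4 # K5) = (7) + (8) + (3) + (3) + (2)
= 23

23


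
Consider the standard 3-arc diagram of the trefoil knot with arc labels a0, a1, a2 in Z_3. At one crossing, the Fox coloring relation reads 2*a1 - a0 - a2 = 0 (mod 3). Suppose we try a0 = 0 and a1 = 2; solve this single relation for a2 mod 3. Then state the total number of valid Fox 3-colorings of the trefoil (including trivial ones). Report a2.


Step 1: Apply the given crossing relation 2*a1 - a0 - a2 = 0 (mod 3).
  a2 = 2*a1 - a0 mod 3
  a2 = 2*2 - 0 mod 3
  a2 = 4 - 0 mod 3
  a2 = 4 mod 3 = 1
Step 2: The trefoil has determinant 3.
  Number of Fox p-colorings (p prime) is p^2 if p = 3, else p.
  Since p = 3 divides det = 3, the trefoil is 3-colorable.
  (Indeed for p = 3 any choice of a0, a1 extends to a valid coloring; the trial (a0, a1, a2) = (0, 2, 1) satisfies all three crossing relations.)
  Total colorings = 3^2 = 9
Step 3: a2 = 1, total Fox 3-colorings = 9

1


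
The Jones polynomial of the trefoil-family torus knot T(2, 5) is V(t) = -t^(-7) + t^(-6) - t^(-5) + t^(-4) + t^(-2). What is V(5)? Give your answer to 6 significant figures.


Substituting t = 5 into V(t) = -t^(-7) + t^(-6) - t^(-5) + t^(-4) + t^(-2):
  (-)t^(-7) = -1.28e-05
  (+)t^(-6) = 6.4e-05
  (-)t^(-5) = -0.00032
  (+)t^(-4) = 0.0016
  (+)t^(-2) = 0.04
Sum = (-1.28e-05) + (6.4e-05) + (-0.00032) + (0.0016) + (0.04)
= 0.0413312
Rounded to 6 significant figures: 0.0413312

0.0413312


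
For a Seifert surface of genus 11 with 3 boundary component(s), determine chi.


chi = 2 - 2g - b
= 2 - 2*11 - 3
= 2 - 22 - 3 = -23

-23


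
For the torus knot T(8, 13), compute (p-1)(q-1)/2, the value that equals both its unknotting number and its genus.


For a torus knot T(p,q), both the unknotting number and genus equal (p-1)(q-1)/2.
= (8-1)(13-1)/2
= 7*12/2
= 84/2 = 42

42


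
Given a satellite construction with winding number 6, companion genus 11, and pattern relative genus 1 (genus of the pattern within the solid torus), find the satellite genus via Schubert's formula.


Schubert: g(satellite) = g_rel(pattern) + |winding| * g(companion),
where g_rel(pattern) is the genus of the pattern relative to the solid torus.
= 1 + 6 * 11
= 1 + 66 = 67

67


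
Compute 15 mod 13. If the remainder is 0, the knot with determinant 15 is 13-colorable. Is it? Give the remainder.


Step 1: A knot is p-colorable if and only if p divides its determinant.
Step 2: Compute 15 mod 13.
15 = 1 * 13 + 2
Step 3: 15 mod 13 = 2
Step 4: The knot is 13-colorable: no

2


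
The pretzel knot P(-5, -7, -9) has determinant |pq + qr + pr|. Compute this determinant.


Step 1: Compute pq + qr + pr.
pq = (-5)*(-7) = 35
qr = (-7)*(-9) = 63
pr = (-5)*(-9) = 45
pq + qr + pr = 35 + 63 + 45 = 143
Step 2: Take absolute value.
det(P(-5,-7,-9)) = |143| = 143

143


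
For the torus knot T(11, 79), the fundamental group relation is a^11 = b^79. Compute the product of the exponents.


The relation is a^11 = b^79.
Product of exponents = 11 * 79
= 869

869


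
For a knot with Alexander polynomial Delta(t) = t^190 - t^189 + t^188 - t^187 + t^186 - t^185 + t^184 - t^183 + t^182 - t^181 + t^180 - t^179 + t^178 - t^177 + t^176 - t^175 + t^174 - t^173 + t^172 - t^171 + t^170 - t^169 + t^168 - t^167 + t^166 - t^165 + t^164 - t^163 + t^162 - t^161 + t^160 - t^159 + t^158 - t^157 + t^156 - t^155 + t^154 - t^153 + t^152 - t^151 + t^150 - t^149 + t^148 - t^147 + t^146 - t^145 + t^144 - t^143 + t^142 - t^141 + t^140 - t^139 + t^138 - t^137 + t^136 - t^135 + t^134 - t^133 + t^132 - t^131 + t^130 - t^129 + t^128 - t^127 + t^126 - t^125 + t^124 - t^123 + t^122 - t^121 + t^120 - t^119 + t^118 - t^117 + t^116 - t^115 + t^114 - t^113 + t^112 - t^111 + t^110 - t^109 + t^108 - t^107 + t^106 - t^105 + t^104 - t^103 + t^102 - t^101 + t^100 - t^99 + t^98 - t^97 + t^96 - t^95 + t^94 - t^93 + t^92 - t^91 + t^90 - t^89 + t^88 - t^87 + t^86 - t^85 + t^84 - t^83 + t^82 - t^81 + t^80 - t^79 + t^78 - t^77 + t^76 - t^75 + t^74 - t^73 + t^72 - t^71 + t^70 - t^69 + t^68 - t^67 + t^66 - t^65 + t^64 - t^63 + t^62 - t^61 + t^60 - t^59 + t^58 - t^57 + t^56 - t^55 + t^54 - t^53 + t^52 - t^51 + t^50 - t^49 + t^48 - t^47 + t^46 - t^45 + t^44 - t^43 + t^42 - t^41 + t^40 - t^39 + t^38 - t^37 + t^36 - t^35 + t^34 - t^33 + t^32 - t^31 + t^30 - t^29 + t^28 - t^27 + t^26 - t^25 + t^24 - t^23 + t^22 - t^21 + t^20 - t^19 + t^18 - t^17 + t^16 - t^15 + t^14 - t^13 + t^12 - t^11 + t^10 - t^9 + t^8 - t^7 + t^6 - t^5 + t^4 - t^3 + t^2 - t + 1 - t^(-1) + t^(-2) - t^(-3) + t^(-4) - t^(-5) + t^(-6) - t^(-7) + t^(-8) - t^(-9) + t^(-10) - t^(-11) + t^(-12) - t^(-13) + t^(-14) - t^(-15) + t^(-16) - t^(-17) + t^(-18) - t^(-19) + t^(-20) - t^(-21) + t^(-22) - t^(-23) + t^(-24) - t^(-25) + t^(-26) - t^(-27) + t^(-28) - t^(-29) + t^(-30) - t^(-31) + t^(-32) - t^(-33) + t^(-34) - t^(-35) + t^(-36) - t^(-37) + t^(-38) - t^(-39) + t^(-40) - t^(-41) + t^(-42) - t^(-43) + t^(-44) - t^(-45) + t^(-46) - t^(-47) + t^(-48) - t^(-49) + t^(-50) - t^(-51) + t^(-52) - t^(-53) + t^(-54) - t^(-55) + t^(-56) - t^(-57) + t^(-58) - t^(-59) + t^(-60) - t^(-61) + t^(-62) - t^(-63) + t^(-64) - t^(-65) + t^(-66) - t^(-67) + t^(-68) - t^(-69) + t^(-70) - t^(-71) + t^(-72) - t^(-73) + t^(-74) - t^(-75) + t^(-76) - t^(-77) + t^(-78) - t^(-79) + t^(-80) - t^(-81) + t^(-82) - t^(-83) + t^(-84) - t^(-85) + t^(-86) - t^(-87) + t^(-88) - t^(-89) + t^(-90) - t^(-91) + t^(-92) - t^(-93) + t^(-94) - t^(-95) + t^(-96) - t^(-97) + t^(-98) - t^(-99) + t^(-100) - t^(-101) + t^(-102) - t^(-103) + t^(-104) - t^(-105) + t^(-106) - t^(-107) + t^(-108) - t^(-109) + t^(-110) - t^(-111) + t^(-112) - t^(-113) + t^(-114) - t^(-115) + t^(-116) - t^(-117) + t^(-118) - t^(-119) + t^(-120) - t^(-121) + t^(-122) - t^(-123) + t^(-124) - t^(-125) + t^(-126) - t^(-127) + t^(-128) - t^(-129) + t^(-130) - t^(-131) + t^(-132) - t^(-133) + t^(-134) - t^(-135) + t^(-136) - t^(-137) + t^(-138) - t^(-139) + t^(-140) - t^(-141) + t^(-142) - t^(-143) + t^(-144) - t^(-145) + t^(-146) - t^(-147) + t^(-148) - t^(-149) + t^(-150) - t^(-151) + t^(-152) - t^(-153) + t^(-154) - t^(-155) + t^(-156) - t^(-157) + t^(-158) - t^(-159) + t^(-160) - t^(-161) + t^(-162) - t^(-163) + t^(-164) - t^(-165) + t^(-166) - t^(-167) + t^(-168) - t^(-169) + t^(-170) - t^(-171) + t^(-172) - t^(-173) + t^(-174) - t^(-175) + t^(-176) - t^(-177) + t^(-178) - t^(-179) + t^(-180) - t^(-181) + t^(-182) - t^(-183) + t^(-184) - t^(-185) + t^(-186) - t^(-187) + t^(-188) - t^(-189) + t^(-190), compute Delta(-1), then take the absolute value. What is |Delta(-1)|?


Step 1: The polynomial has 381 terms with alternating signs, exponents from 190 down to -190.
Step 2: Substitute t = -1. The i-th term has coefficient (-1)^i and exponent (m-i),
  so its value is (-1)^i * (-1)^(m-i) = (-1)^m = 1 for every i.
Step 3: All 381 terms equal 1, so Delta(-1) = 381 * (1) = 381
Step 4: |Delta(-1)| = 381

381


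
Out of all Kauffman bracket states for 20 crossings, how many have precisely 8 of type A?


We choose which 8 of 20 crossings get A-smoothings.
C(20, 8) = 20! / (8! * 12!)
= 125970

125970


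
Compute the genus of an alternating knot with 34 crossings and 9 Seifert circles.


For alternating knots, g = (c - s + 1)/2.
= (34 - 9 + 1)/2
= 26/2 = 13

13


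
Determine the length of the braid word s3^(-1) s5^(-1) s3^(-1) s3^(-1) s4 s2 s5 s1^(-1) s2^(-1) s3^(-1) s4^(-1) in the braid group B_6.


The word length counts the number of generators (including inverses).
Listing each generator: s3^(-1), s5^(-1), s3^(-1), s3^(-1), s4, s2, s5, s1^(-1), s2^(-1), s3^(-1), s4^(-1)
There are 11 generators in this braid word.

11


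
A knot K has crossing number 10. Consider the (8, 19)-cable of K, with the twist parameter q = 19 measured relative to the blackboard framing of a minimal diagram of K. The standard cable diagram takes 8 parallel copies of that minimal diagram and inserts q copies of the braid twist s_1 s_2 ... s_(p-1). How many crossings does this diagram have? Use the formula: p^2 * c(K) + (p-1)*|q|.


Step 1: Each of the c(K) crossings of the companion diagram becomes p*p = p^2 crossings among the p parallel strands, and each of the |q| twists s_1 s_2 ... s_(p-1) adds (p-1) crossings.
  Crossings = p^2 * c(K) + (p-1)*|q|
Step 2: = 8^2 * 10 + (8-1)*19
Step 3: = 64*10 + 7*19
Step 4: = 640 + 133 = 773

773


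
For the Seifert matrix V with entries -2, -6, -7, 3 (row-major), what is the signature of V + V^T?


Step 1: V + V^T = [[-4, -13], [-13, 6]]
Step 2: trace = 2, det = -193
Step 3: Discriminant = 2^2 - 4*(-193) = 776
Step 4: Eigenvalues: 14.9284, -12.9284
Step 5: Signature = (# positive eigenvalues) - (# negative eigenvalues) = 0

0


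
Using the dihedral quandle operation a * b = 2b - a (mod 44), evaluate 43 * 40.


43 * 40 = 2*40 - 43 mod 44
= 80 - 43 mod 44
= 37 mod 44 = 37

37


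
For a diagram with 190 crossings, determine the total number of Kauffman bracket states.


Each crossing contributes 2 choices (A-smoothing or B-smoothing).
Total states = 2^190 = 1569275433846670190958947355801916604025588861116008628224

1569275433846670190958947355801916604025588861116008628224


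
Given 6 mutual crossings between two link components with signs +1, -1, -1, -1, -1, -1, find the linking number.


Step 1: Count positive crossings: 1
Step 2: Count negative crossings: 5
Step 3: Sum of signs = 1 - 5 = -4
Step 4: Linking number = sum/2 = -4/2 = -2

-2


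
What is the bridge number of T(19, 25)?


The bridge number of T(p,q) is min(p,q).
min(19, 25) = 19

19


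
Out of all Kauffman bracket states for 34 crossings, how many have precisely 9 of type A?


We choose which 9 of 34 crossings get A-smoothings.
C(34, 9) = 34! / (9! * 25!)
= 52451256

52451256


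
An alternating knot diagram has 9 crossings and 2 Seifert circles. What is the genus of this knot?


For alternating knots, g = (c - s + 1)/2.
= (9 - 2 + 1)/2
= 8/2 = 4

4


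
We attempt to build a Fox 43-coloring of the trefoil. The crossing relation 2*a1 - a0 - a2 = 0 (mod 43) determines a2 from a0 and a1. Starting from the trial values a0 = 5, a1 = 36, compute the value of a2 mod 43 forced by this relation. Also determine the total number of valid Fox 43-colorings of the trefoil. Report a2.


Step 1: Apply the given crossing relation 2*a1 - a0 - a2 = 0 (mod 43).
  a2 = 2*a1 - a0 mod 43
  a2 = 2*36 - 5 mod 43
  a2 = 72 - 5 mod 43
  a2 = 67 mod 43 = 24
Step 2: The trefoil has determinant 3.
  Number of Fox p-colorings (p prime) is p^2 if p = 3, else p.
  Since 43 does not divide 3, only trivial (constant) colorings exist.
  (So the trial a0 = 5, a1 = 36 with a0 != a1 does NOT extend to a valid coloring of the whole trefoil: the other two crossing relations require 3*(a1 - a0) = 0 (mod 43), which fails.)
  Total colorings = 43
Step 3: a2 = 24, total Fox 43-colorings = 43

24


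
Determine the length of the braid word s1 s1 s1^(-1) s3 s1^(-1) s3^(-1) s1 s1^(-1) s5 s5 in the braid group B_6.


The word length counts the number of generators (including inverses).
Listing each generator: s1, s1, s1^(-1), s3, s1^(-1), s3^(-1), s1, s1^(-1), s5, s5
There are 10 generators in this braid word.

10


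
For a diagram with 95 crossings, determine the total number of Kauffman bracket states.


Each crossing contributes 2 choices (A-smoothing or B-smoothing).
Total states = 2^95 = 39614081257132168796771975168

39614081257132168796771975168


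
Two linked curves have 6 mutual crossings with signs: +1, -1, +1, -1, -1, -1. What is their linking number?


Step 1: Count positive crossings: 2
Step 2: Count negative crossings: 4
Step 3: Sum of signs = 2 - 4 = -2
Step 4: Linking number = sum/2 = -2/2 = -1

-1


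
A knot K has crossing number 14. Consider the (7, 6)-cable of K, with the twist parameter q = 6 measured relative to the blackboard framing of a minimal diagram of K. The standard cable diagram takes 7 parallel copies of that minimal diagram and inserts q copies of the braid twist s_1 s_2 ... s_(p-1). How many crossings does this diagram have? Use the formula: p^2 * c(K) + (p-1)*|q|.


Step 1: Each of the c(K) crossings of the companion diagram becomes p*p = p^2 crossings among the p parallel strands, and each of the |q| twists s_1 s_2 ... s_(p-1) adds (p-1) crossings.
  Crossings = p^2 * c(K) + (p-1)*|q|
Step 2: = 7^2 * 14 + (7-1)*6
Step 3: = 49*14 + 6*6
Step 4: = 686 + 36 = 722

722


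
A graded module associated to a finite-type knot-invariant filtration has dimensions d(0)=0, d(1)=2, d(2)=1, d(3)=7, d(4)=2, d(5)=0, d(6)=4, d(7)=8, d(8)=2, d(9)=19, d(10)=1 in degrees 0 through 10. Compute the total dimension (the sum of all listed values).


Total dimension = d(0) + d(1) + ... + d(10)
= 0 + 2 + 1 + 7 + 2 + 0 + 4 + 8 + 2 + 19 + 1
= 46

46


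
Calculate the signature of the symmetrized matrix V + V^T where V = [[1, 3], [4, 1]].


Step 1: V + V^T = [[2, 7], [7, 2]]
Step 2: trace = 4, det = -45
Step 3: Discriminant = 4^2 - 4*(-45) = 196
Step 4: Eigenvalues: 9, -5
Step 5: Signature = (# positive eigenvalues) - (# negative eigenvalues) = 0

0


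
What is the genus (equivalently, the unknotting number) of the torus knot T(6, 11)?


For a torus knot T(p,q), both the unknotting number and genus equal (p-1)(q-1)/2.
= (6-1)(11-1)/2
= 5*10/2
= 50/2 = 25

25


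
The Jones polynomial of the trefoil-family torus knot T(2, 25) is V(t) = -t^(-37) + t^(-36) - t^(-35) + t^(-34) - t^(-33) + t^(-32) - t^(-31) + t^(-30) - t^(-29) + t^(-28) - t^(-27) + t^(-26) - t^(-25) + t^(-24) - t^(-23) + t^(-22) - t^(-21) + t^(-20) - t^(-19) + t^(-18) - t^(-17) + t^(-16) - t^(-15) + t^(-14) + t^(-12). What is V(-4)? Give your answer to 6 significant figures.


Substituting t = -4 into V(t) = -t^(-37) + t^(-36) - t^(-35) + t^(-34) - t^(-33) + t^(-32) - t^(-31) + t^(-30) - t^(-29) + t^(-28) - t^(-27) + t^(-26) - t^(-25) + t^(-24) - t^(-23) + t^(-22) - t^(-21) + t^(-20) - t^(-19) + t^(-18) - t^(-17) + t^(-16) - t^(-15) + t^(-14) + t^(-12):
  (-)t^(-37) = 5.29396e-23
  (+)t^(-36) = 2.11758e-22
  (-)t^(-35) = 8.47033e-22
  (+)t^(-34) = 3.38813e-21
  (-)t^(-33) = 1.35525e-20
  (+)t^(-32) = 5.42101e-20
  (-)t^(-31) = 2.1684e-19
  (+)t^(-30) = 8.67362e-19
  (-)t^(-29) = 3.46945e-18
  (+)t^(-28) = 1.38778e-17
  (-)t^(-27) = 5.55112e-17
  (+)t^(-26) = 2.22045e-16
  (-)t^(-25) = 8.88178e-16
  (+)t^(-24) = 3.55271e-15
  (-)t^(-23) = 1.42109e-14
  (+)t^(-22) = 5.68434e-14
  (-)t^(-21) = 2.27374e-13
  (+)t^(-20) = 9.09495e-13
  (-)t^(-19) = 3.63798e-12
  (+)t^(-18) = 1.45519e-11
  (-)t^(-17) = 5.82077e-11
  (+)t^(-16) = 2.32831e-10
  (-)t^(-15) = 9.31323e-10
  (+)t^(-14) = 3.72529e-09
  (+)t^(-12) = 5.96046e-08
Sum = (5.29396e-23) + (2.11758e-22) + (8.47033e-22) + (3.38813e-21) + (1.35525e-20) + (5.42101e-20) + (2.1684e-19) + (8.67362e-19) + (3.46945e-18) + (1.38778e-17) + (5.55112e-17) + (2.22045e-16) + (8.88178e-16) + (3.55271e-15) + (1.42109e-14) + (5.68434e-14) + (2.27374e-13) + (9.09495e-13) + (3.63798e-12) + (1.45519e-11) + (5.82077e-11) + (2.32831e-10) + (9.31323e-10) + (3.72529e-09) + (5.96046e-08)
= 6.457169851e-08
Rounded to 6 significant figures: 6.45717e-08

6.45717e-08


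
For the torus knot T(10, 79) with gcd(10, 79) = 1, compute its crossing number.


For a torus knot T(p, q) with gcd(p,q)=1,
the crossing number is min(p*(q-1), q*(p-1)).
p*(q-1) = 10*78 = 780
q*(p-1) = 79*9 = 711
min(780, 711) = 711

711


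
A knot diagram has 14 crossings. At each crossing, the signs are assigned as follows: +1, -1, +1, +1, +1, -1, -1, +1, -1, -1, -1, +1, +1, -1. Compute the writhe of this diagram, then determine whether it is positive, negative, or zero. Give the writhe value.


Step 1: Count positive crossings (+1).
Positive crossings: 7
Step 2: Count negative crossings (-1).
Negative crossings: 7
Step 3: Writhe = (positive) - (negative)
w = 7 - 7 = 0
Step 4: |w| = 0, and w is zero

0


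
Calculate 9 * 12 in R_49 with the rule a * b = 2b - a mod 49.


9 * 12 = 2*12 - 9 mod 49
= 24 - 9 mod 49
= 15 mod 49 = 15

15


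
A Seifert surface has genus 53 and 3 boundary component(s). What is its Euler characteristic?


chi = 2 - 2g - b
= 2 - 2*53 - 3
= 2 - 106 - 3 = -107

-107


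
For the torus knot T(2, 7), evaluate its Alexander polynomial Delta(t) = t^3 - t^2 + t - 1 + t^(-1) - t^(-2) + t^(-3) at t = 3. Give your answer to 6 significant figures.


Substituting t = 3 into Delta(t) = t^3 - t^2 + t - 1 + t^(-1) - t^(-2) + t^(-3):
Term values: (27) + (-9) + (3) + (-1) + (0.333333) + (-0.111111) + (0.037037)
Sum = 20.25925926
Rounded to 6 significant figures: 20.2593

20.2593


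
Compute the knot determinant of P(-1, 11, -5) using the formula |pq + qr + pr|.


Step 1: Compute pq + qr + pr.
pq = (-1)*11 = -11
qr = 11*(-5) = -55
pr = (-1)*(-5) = 5
pq + qr + pr = -11 + (-55) + 5 = -61
Step 2: Take absolute value.
det(P(-1,11,-5)) = |-61| = 61

61


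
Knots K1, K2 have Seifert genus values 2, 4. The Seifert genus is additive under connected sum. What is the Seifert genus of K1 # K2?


The Seifert genus is additive under connected sum.
Seifert genus(K1 # K2) = (2) + (4)
= 6

6


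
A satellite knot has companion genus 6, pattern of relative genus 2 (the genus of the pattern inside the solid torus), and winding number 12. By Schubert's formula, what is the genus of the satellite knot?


Schubert: g(satellite) = g_rel(pattern) + |winding| * g(companion),
where g_rel(pattern) is the genus of the pattern relative to the solid torus.
= 2 + 12 * 6
= 2 + 72 = 74

74


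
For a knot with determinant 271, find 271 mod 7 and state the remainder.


Step 1: A knot is p-colorable if and only if p divides its determinant.
Step 2: Compute 271 mod 7.
271 = 38 * 7 + 5
Step 3: 271 mod 7 = 5
Step 4: The knot is 7-colorable: no

5


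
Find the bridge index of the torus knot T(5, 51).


The bridge number of T(p,q) is min(p,q).
min(5, 51) = 5

5


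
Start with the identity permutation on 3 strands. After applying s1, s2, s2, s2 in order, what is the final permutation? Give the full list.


Starting with identity [1, 2, 3].
Apply generators in sequence:
  After s1: [2, 1, 3]
  After s2: [2, 3, 1]
  After s2: [2, 1, 3]
  After s2: [2, 3, 1]
Final permutation: [2, 3, 1]

[2, 3, 1]


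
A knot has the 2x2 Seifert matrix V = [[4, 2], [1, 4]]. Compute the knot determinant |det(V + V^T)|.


Step 1: Form V + V^T where V = [[4, 2], [1, 4]]
  V^T = [[4, 1], [2, 4]]
  V + V^T = [[8, 3], [3, 8]]
Step 2: det(V + V^T) = 8*8 - 3*3
  = 64 - 9 = 55
Step 3: Knot determinant = |det(V + V^T)| = |55| = 55

55


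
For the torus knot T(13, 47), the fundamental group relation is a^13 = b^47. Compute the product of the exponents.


The relation is a^13 = b^47.
Product of exponents = 13 * 47
= 611

611


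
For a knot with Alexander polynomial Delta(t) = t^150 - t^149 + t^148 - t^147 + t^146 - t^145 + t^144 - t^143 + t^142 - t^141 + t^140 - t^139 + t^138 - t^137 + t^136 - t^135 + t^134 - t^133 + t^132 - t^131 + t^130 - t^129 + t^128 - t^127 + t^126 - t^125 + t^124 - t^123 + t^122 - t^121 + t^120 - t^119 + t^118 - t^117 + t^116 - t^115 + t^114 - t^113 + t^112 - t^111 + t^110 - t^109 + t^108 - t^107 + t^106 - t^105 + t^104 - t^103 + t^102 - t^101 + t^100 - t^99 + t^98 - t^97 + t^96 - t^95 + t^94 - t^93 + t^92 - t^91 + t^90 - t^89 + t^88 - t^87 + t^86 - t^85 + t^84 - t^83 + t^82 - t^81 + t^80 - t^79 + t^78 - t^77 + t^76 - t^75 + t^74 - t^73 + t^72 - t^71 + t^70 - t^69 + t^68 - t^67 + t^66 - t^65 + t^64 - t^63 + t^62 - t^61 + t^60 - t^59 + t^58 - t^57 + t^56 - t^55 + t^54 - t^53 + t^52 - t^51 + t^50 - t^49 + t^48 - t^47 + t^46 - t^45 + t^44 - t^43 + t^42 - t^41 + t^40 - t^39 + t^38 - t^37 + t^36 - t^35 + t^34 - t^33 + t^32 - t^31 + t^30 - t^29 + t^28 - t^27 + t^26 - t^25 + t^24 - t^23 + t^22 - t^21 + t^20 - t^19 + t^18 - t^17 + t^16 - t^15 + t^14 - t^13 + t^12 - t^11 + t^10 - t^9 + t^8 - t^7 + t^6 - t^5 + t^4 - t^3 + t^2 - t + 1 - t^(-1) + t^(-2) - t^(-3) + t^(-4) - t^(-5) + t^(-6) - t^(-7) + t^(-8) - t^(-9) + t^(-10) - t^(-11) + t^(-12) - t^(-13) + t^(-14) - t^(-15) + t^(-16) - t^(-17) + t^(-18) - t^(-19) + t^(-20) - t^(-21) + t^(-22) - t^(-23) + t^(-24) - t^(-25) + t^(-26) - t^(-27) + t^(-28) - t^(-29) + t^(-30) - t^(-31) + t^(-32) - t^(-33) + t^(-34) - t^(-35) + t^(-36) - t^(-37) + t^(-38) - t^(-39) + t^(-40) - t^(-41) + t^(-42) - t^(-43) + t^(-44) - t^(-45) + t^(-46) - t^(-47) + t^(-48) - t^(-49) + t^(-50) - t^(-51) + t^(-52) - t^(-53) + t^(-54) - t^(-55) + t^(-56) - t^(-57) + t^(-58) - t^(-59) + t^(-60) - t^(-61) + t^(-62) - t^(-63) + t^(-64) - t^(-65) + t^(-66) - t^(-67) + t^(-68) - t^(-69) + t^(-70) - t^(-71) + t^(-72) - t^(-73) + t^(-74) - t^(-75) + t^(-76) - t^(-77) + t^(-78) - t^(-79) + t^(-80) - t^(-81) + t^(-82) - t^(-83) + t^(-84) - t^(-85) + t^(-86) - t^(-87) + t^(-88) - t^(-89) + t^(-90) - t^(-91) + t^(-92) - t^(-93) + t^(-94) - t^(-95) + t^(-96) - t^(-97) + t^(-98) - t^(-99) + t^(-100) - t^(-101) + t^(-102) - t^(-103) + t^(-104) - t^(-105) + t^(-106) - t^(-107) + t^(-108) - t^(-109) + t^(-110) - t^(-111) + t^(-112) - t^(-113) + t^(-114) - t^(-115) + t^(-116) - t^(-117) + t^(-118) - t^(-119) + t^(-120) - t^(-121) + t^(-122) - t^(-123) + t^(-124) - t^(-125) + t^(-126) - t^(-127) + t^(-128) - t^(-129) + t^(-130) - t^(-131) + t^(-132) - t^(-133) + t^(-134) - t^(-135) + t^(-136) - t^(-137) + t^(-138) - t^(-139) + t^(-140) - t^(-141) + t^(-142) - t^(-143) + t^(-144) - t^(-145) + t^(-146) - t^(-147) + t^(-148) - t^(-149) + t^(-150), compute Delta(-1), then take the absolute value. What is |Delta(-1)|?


Step 1: The polynomial has 301 terms with alternating signs, exponents from 150 down to -150.
Step 2: Substitute t = -1. The i-th term has coefficient (-1)^i and exponent (m-i),
  so its value is (-1)^i * (-1)^(m-i) = (-1)^m = 1 for every i.
Step 3: All 301 terms equal 1, so Delta(-1) = 301 * (1) = 301
Step 4: |Delta(-1)| = 301

301


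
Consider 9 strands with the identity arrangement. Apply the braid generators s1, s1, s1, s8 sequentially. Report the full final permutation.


Starting with identity [1, 2, 3, 4, 5, 6, 7, 8, 9].
Apply generators in sequence:
  After s1: [2, 1, 3, 4, 5, 6, 7, 8, 9]
  After s1: [1, 2, 3, 4, 5, 6, 7, 8, 9]
  After s1: [2, 1, 3, 4, 5, 6, 7, 8, 9]
  After s8: [2, 1, 3, 4, 5, 6, 7, 9, 8]
Final permutation: [2, 1, 3, 4, 5, 6, 7, 9, 8]

[2, 1, 3, 4, 5, 6, 7, 9, 8]


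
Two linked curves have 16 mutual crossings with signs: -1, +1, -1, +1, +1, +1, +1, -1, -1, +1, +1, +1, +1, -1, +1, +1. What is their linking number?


Step 1: Count positive crossings: 11
Step 2: Count negative crossings: 5
Step 3: Sum of signs = 11 - 5 = 6
Step 4: Linking number = sum/2 = 6/2 = 3

3


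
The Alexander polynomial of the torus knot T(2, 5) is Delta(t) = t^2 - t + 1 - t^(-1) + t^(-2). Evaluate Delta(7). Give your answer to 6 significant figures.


Substituting t = 7 into Delta(t) = t^2 - t + 1 - t^(-1) + t^(-2):
Term values: (49) + (-7) + (1) + (-0.142857) + (0.0204082)
Sum = 42.87755102
Rounded to 6 significant figures: 42.8776

42.8776


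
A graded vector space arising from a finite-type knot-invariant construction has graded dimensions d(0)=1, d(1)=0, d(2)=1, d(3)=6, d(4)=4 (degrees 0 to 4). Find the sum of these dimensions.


Total dimension = d(0) + d(1) + ... + d(4)
= 1 + 0 + 1 + 6 + 4
= 12

12


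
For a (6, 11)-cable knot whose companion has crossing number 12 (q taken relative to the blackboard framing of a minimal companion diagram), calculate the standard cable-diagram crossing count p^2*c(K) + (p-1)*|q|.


Step 1: Each of the c(K) crossings of the companion diagram becomes p*p = p^2 crossings among the p parallel strands, and each of the |q| twists s_1 s_2 ... s_(p-1) adds (p-1) crossings.
  Crossings = p^2 * c(K) + (p-1)*|q|
Step 2: = 6^2 * 12 + (6-1)*11
Step 3: = 36*12 + 5*11
Step 4: = 432 + 55 = 487

487


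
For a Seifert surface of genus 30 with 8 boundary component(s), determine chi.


chi = 2 - 2g - b
= 2 - 2*30 - 8
= 2 - 60 - 8 = -66

-66


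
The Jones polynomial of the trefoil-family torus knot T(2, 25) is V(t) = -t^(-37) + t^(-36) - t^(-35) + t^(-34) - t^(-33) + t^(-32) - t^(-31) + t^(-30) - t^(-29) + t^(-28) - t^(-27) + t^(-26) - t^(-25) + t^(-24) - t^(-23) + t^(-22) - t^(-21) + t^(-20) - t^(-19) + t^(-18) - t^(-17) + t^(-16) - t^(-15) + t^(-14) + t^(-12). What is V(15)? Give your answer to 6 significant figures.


Substituting t = 15 into V(t) = -t^(-37) + t^(-36) - t^(-35) + t^(-34) - t^(-33) + t^(-32) - t^(-31) + t^(-30) - t^(-29) + t^(-28) - t^(-27) + t^(-26) - t^(-25) + t^(-24) - t^(-23) + t^(-22) - t^(-21) + t^(-20) - t^(-19) + t^(-18) - t^(-17) + t^(-16) - t^(-15) + t^(-14) + t^(-12):
  (-)t^(-37) = -3.05227e-44
  (+)t^(-36) = 4.57841e-43
  (-)t^(-35) = -6.86761e-42
  (+)t^(-34) = 1.03014e-40
  (-)t^(-33) = -1.54521e-39
  (+)t^(-32) = 2.31782e-38
  (-)t^(-31) = -3.47673e-37
  (+)t^(-30) = 5.2151e-36
  (-)t^(-29) = -7.82264e-35
  (+)t^(-28) = 1.1734e-33
  (-)t^(-27) = -1.76009e-32
  (+)t^(-26) = 2.64014e-31
  (-)t^(-25) = -3.96021e-30
  (+)t^(-24) = 5.94032e-29
  (-)t^(-23) = -8.91048e-28
  (+)t^(-22) = 1.33657e-26
  (-)t^(-21) = -2.00486e-25
  (+)t^(-20) = 3.00729e-24
  (-)t^(-19) = -4.51093e-23
  (+)t^(-18) = 6.76639e-22
  (-)t^(-17) = -1.01496e-20
  (+)t^(-16) = 1.52244e-19
  (-)t^(-15) = -2.28366e-18
  (+)t^(-14) = 3.42549e-17
  (+)t^(-12) = 7.70735e-15
Sum = (-3.05227e-44) + (4.57841e-43) + (-6.86761e-42) + (1.03014e-40) + (-1.54521e-39) + (2.31782e-38) + (-3.47673e-37) + (5.2151e-36) + (-7.82264e-35) + (1.1734e-33) + (-1.76009e-32) + (2.64014e-31) + (-3.96021e-30) + (5.94032e-29) + (-8.91048e-28) + (1.33657e-26) + (-2.00486e-25) + (3.00729e-24) + (-4.51093e-23) + (6.76639e-22) + (-1.01496e-20) + (1.52244e-19) + (-2.28366e-18) + (3.42549e-17) + (7.70735e-15)
= 7.739460574e-15
Rounded to 6 significant figures: 7.73946e-15

7.73946e-15
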